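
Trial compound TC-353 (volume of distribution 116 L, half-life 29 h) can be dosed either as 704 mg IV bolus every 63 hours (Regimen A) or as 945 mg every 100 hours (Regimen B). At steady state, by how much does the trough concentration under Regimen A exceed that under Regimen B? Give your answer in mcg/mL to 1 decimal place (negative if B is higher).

0.9 mcg/mL

Regimen A: f = (1/2)^(63/29) ≈ 0.2218; Cmin,ss = (704/116)·f/(1−f) ≈ 1.730 mcg/mL.
Regimen B: f = (1/2)^(100/29) ≈ 0.0916; Cmin,ss = (945/116)·f/(1−f) ≈ 0.821 mcg/mL.
Difference ≈ 1.730 − 0.821 ≈ 0.909 mcg/mL.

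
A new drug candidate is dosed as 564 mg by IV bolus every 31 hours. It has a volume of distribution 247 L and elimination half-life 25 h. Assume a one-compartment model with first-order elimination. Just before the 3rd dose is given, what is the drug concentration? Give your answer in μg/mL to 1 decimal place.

f = (1/2)^(τ/t½) = (1/2)^(31/25) ≈ 0.4234.
C₀ = D/Vd = 564/247 ≈ 2.283 μg/mL.
Before the 3rd dose, 2 doses have been given. Superposition: Cmin = C₀·(f + f²).
≈ 2.283 × (0.4234 + 0.1793) ≈ 2.283 × 0.6027 ≈ 1.376 μg/mL.

1.4 μg/mL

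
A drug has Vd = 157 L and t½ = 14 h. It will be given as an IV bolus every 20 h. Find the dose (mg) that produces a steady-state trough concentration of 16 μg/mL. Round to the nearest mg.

τ/t½ = 20/14 ≈ 1.4286, so f = (1/2)^(20/14) ≈ 0.371499.
Cmin,ss = (D/Vd)·f/(1−f), so D = Cmin,ss·Vd·(1−f)/f.
D = 16 × 157 × (1−f)/f ≈ 16 × 157 × 1.69180 ≈ 4249.80 mg.

4250 mg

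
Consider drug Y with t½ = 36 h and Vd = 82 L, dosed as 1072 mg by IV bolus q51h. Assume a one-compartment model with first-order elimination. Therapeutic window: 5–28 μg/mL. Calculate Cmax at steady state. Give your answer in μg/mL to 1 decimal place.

20.9 μg/mL

Over one 51-h interval, 51/36 ≈ 1.4167 half-lives elapse, leaving f ≈ 0.3746 of each dose.
Accumulation ratio R = 1/(1 − f) ≈ 1/0.6254 ≈ 1.5990.
Single-dose peak C₀ = D/Vd = 1072/82 ≈ 13.073 μg/mL.
Steady-state peak Cmax,ss = C₀·R ≈ 13.073 × 1.5990 ≈ 20.904 μg/mL.
Peak 20.9 μg/mL vs MTC 28 μg/mL: below toxic threshold.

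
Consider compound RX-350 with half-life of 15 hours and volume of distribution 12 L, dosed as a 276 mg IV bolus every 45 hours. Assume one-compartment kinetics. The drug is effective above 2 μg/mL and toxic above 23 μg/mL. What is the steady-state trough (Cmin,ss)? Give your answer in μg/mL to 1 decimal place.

3.3 μg/mL

The dosing interval is 3 half-lives, so f = 2^(−3) = 0.125.
Accumulation ratio R = 1/(1 − f) = 1/0.875 = 8/7.
Single-dose peak C₀ = D/Vd = 276/12 = 23 μg/mL.
Steady-state peak Cmax,ss = C₀·R = 23 × 8/7 ≈ 26.286 μg/mL.
Steady-state trough Cmin,ss = Cmax,ss·f ≈ 26.286 × 0.125 ≈ 3.286 μg/mL.
Trough 3.3 μg/mL vs MEC 2 μg/mL: adequate.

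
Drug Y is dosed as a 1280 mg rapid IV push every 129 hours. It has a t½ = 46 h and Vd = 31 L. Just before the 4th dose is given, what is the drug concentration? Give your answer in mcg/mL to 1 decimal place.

6.9 mcg/mL

f = (1/2)^(τ/t½) = (1/2)^(129/46) ≈ 0.1432.
C₀ = D/Vd = 1280/31 ≈ 41.290 mcg/mL.
Before the 4th dose, 3 doses have been given. Superposition: Cmin = C₀·(f + f² + … + f^3).
≈ 41.290 × (0.1432 + 0.0205 + 0.0029) ≈ 41.290 × 0.1666 ≈ 6.879 mcg/mL.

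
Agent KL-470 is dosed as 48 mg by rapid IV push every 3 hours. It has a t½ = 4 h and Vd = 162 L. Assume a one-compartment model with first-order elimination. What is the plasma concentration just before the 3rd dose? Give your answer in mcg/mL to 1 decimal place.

f = (1/2)^(τ/t½) = (1/2)^(3/4) ≈ 0.5946.
C₀ = D/Vd = 48/162 ≈ 0.296 mcg/mL.
Before the 3rd dose, 2 doses have been given. Superposition: Cmin = C₀·(f + f²).
≈ 0.296 × (0.5946 + 0.3535) ≈ 0.296 × 0.9481 ≈ 0.281 mcg/mL.

0.3 mcg/mL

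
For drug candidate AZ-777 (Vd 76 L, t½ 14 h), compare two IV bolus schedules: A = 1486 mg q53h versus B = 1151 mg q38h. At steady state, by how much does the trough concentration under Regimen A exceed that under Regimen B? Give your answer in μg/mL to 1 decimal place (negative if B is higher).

-1.2 μg/mL

Regimen A: f = (1/2)^(53/14) ≈ 0.0725; Cmin,ss = (1486/76)·f/(1−f) ≈ 1.528 μg/mL.
Regimen B: f = (1/2)^(38/14) ≈ 0.1524; Cmin,ss = (1151/76)·f/(1−f) ≈ 2.723 μg/mL.
Difference ≈ 1.528 − 2.723 ≈ -1.195 μg/mL.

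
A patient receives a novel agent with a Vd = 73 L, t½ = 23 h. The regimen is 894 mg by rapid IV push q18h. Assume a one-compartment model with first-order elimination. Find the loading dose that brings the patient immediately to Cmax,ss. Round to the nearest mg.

2135 mg

f = (1/2)^(18/23) ≈ 0.581315; accumulation ratio R = 1/(1−f) ≈ 2.38843.
Loading dose to hit Cmax,ss on first dose: D_load = D_maint·R ≈ 894 × 2.38843 ≈ 2135.26 mg.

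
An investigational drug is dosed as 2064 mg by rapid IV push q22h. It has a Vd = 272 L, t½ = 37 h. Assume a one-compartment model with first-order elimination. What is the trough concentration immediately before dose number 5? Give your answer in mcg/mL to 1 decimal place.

f = (1/2)^(τ/t½) = (1/2)^(22/37) ≈ 0.6622.
C₀ = D/Vd = 2064/272 ≈ 7.588 mcg/mL.
Before the 5th dose, 4 doses have been given. Superposition: Cmin = C₀·(f + f² + … + f^4).
≈ 7.588 × (0.6622 + 0.4385 + 0.2904 + 0.1923) ≈ 7.588 × 1.5834 ≈ 12.015 mcg/mL.

12.0 mcg/mL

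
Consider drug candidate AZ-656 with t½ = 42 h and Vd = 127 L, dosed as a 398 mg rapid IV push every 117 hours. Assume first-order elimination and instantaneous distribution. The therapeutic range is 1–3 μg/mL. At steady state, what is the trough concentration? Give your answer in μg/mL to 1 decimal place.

Over one 117-h interval, 117/42 ≈ 2.7857 half-lives elapse, leaving f ≈ 0.1450 of each dose.
Accumulation ratio R = 1/(1 − f) ≈ 1/0.8550 ≈ 1.1696.
Each bolus raises the concentration by D/Vd = 398/127 ≈ 3.134 μg/mL.
Cmax,ss = C₀/(1 − f) ≈ 3.134/0.8550 ≈ 3.665 μg/mL.
Steady-state trough Cmin,ss = Cmax,ss·f ≈ 3.665 × 0.1450 ≈ 0.531 μg/mL.
Trough 0.5 μg/mL vs MEC 1 μg/mL: subtherapeutic.

0.5 μg/mL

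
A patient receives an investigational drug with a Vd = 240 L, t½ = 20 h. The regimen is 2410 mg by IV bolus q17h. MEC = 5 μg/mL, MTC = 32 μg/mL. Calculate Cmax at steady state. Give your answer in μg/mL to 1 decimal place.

k = ln2/t½ = ln2/20 ≈ 0.034657 h⁻¹; fraction remaining f = e^(−kτ) = e^(−0.034657×17) ≈ 0.5548.
Accumulation ratio R = 1/(1 − f) ≈ 1/0.4452 ≈ 2.2462.
Single-dose peak C₀ = D/Vd = 2410/240 ≈ 10.042 μg/mL.
Steady-state peak Cmax,ss = C₀·R ≈ 10.042 × 2.2462 ≈ 22.556 μg/mL.
Peak 22.6 μg/mL vs MTC 32 μg/mL: below toxic threshold.

22.6 μg/mL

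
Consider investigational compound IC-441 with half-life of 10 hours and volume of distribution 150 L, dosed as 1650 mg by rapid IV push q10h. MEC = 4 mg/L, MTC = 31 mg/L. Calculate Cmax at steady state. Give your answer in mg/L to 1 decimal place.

The dosing interval is 1 half-life, so f = 2^(−1) = 0.5.
Accumulation ratio R = 1/(1 − f) = 1/0.5 = 2/1.
Single-dose peak C₀ = D/Vd = 1650/150 = 11 mg/L.
Steady-state peak Cmax,ss = C₀·R = 11 × 2/1 ≈ 22.000 mg/L.
Peak 22.0 mg/L vs MTC 31 mg/L: below toxic threshold.

22.0 mg/L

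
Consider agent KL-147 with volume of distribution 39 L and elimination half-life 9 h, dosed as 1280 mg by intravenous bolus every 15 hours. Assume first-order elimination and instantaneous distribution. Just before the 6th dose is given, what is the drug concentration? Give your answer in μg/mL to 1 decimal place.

15.0 μg/mL

f = (1/2)^(τ/t½) = (1/2)^(15/9) ≈ 0.3150.
C₀ = D/Vd = 1280/39 ≈ 32.821 μg/mL.
Before the 6th dose, 5 doses have been given. Superposition: Cmin = C₀·(f + f² + … + f^5).
≈ 32.821 × (0.3150 + 0.0992 + 0.0313 + 0.0098 + 0.0031) ≈ 32.821 × 0.4584 ≈ 15.045 μg/mL.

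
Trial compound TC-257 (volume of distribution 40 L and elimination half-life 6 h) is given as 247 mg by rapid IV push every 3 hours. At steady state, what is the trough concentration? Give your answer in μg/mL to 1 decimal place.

k = ln2/t½ = ln2/6 ≈ 0.115525 h⁻¹; fraction remaining f = e^(−kτ) = e^(−0.115525×3) ≈ 0.7071.
Each bolus raises the concentration by D/Vd = 247/40 ≈ 6.175 μg/mL.
Steady-state trough Cmin,ss = C₀·f/(1−f) ≈ 6.175 × 0.7071/0.2929 ≈ 14.907 μg/mL.

14.9 μg/mL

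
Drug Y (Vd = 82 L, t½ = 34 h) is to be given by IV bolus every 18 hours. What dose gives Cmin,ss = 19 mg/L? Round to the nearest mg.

691 mg

τ/t½ = 18/34 ≈ 0.52941, so f = (1/2)^(18/34) ≈ 0.692837.
Cmin,ss = (D/Vd)·f/(1−f), so D = Cmin,ss·Vd·(1−f)/f.
D = 19 × 82 × (1−f)/f ≈ 19 × 82 × 0.44334 ≈ 690.72 mg.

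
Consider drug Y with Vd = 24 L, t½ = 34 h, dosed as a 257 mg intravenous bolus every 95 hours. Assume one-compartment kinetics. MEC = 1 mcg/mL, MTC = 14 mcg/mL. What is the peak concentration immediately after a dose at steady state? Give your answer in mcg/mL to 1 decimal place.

k = ln2/t½ = ln2/34 ≈ 0.020387 h⁻¹; fraction remaining f = e^(−kτ) = e^(−0.020387×95) ≈ 0.1442.
Accumulation ratio R = 1/(1 − f) ≈ 1/0.8558 ≈ 1.1685.
Single-dose peak C₀ = D/Vd = 257/24 ≈ 10.708 mcg/mL.
Steady-state peak Cmax,ss = C₀·R ≈ 10.708 × 1.1685 ≈ 12.512 mcg/mL.
Peak 12.5 mcg/mL vs MTC 14 mcg/mL: below toxic threshold.

12.5 mcg/mL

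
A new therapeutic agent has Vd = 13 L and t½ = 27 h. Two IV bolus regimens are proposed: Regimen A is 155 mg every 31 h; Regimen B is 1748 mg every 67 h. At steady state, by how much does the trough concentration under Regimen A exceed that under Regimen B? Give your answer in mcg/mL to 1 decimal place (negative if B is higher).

Regimen A: f = (1/2)^(31/27) ≈ 0.4512; Cmin,ss = (155/13)·f/(1−f) ≈ 9.803 mcg/mL.
Regimen B: f = (1/2)^(67/27) ≈ 0.1791; Cmin,ss = (1748/13)·f/(1−f) ≈ 29.336 mcg/mL.
Difference ≈ 9.803 − 29.336 ≈ -19.533 mcg/mL.

-19.5 mcg/mL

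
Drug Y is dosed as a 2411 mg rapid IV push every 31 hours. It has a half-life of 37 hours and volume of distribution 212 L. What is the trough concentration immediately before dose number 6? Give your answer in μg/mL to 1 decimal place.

13.7 μg/mL

f = (1/2)^(τ/t½) = (1/2)^(31/37) ≈ 0.5595.
C₀ = D/Vd = 2411/212 ≈ 11.373 μg/mL.
Before the 6th dose, 5 doses have been given. Superposition: Cmin = C₀·(f + f² + … + f^5).
≈ 11.373 × (0.5595 + 0.3130 + 0.1751 + 0.0980 + 0.0548) ≈ 11.373 × 1.2004 ≈ 13.652 μg/mL.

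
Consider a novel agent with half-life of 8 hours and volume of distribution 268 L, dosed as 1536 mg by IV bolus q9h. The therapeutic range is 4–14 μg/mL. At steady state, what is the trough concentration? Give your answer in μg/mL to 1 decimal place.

4.9 μg/mL

τ/t½ = 9/8 ≈ 1.125, so fraction remaining f = (1/2)^(9/8) ≈ 0.4585.
At steady state, accumulation factor R = 1/(1 − e^(−kτ)) ≈ 1.8467.
Each bolus raises the concentration by D/Vd = 1536/268 ≈ 5.731 μg/mL.
Cmax,ss = C₀/(1 − f) ≈ 5.731/0.5415 ≈ 10.584 μg/mL.
Steady-state trough Cmin,ss = Cmax,ss·f ≈ 10.584 × 0.4585 ≈ 4.853 μg/mL.
Trough 4.9 μg/mL vs MEC 4 μg/mL: adequate.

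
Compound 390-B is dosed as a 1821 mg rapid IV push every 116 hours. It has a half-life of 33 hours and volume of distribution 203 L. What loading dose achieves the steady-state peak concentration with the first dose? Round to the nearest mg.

f = (1/2)^(116/33) ≈ 0.087465; accumulation ratio R = 1/(1−f) ≈ 1.09585.
Loading dose to hit Cmax,ss on first dose: D_load = D_maint·R ≈ 1821 × 1.09585 ≈ 1995.54 mg.

1996 mg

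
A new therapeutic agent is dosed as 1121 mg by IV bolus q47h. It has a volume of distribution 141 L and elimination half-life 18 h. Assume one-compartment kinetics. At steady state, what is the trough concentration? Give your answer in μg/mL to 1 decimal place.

1.6 μg/mL

k = ln2/t½ = ln2/18 ≈ 0.038508 h⁻¹; fraction remaining f = e^(−kτ) = e^(−0.038508×47) ≈ 0.1637.
Accumulation ratio R = 1/(1 − f) ≈ 1/0.8363 ≈ 1.1957.
Each bolus raises the concentration by D/Vd = 1121/141 ≈ 7.950 μg/mL.
Cmax,ss = C₀/(1 − f) ≈ 7.950/0.8363 ≈ 9.506 μg/mL.
Steady-state trough Cmin,ss = Cmax,ss·f ≈ 9.506 × 0.1637 ≈ 1.556 μg/mL.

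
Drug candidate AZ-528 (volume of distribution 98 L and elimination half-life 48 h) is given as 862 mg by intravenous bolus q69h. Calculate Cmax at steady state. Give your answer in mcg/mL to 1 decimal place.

13.9 mcg/mL

k = ln2/t½ = ln2/48 ≈ 0.014441 h⁻¹; fraction remaining f = e^(−kτ) = e^(−0.014441×69) ≈ 0.3692.
At steady state, accumulation factor R = 1/(1 − e^(−kτ)) ≈ 1.5853.
Single-dose peak C₀ = D/Vd = 862/98 ≈ 8.796 mcg/mL.
Cmax,ss = C₀/(1 − f) ≈ 8.796/0.6308 ≈ 13.944 mcg/mL.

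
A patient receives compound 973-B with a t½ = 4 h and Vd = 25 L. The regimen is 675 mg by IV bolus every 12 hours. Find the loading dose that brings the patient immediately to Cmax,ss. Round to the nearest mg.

771 mg

f = (1/2)^(12/4) ≈ 0.125000; accumulation ratio R = 1/(1−f) ≈ 1.14286.
Loading dose to hit Cmax,ss on first dose: D_load = D_maint·R ≈ 675 × 1.14286 ≈ 771.43 mg.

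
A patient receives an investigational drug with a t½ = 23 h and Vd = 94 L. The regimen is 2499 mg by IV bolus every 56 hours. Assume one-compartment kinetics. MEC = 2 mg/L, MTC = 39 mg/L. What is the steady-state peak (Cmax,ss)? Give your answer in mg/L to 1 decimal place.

Over one 56-h interval, 56/23 ≈ 2.4348 half-lives elapse, leaving f ≈ 0.1850 of each dose.
Accumulation ratio R = 1/(1 − f) ≈ 1/0.8150 ≈ 1.2270.
Each bolus raises the concentration by D/Vd = 2499/94 ≈ 26.585 mg/L.
Steady-state peak Cmax,ss = C₀·R ≈ 26.585 × 1.2270 ≈ 32.620 mg/L.
Peak 32.6 mg/L vs MTC 39 mg/L: below toxic threshold.

32.6 mg/L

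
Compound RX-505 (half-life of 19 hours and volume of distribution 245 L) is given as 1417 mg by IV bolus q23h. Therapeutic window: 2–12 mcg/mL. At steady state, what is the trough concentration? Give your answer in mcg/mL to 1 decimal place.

4.4 mcg/mL

τ/t½ = 23/19 ≈ 1.2105, so fraction remaining f = (1/2)^(23/19) ≈ 0.4321.
Each bolus raises the concentration by D/Vd = 1417/245 ≈ 5.784 mcg/mL.
Steady-state trough Cmin,ss = C₀·f/(1−f) ≈ 5.784 × 0.4321/0.5679 ≈ 4.401 mcg/mL.
Trough 4.4 mcg/mL vs MEC 2 mcg/mL: adequate.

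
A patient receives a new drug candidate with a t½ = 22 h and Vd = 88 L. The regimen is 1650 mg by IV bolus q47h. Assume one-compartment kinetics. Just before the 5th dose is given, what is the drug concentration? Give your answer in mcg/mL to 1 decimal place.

f = (1/2)^(τ/t½) = (1/2)^(47/22) ≈ 0.2275.
C₀ = D/Vd = 1650/88 ≈ 18.750 mcg/mL.
Before the 5th dose, 4 doses have been given. Superposition: Cmin = C₀·(f + f² + … + f^4).
≈ 18.750 × (0.2275 + 0.0518 + 0.0118 + 0.0027) ≈ 18.750 × 0.2938 ≈ 5.509 mcg/mL.

5.5 mcg/mL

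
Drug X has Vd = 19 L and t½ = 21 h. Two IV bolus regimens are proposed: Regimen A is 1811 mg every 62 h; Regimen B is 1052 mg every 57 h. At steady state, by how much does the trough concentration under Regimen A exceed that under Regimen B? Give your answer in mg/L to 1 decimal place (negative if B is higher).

4.2 mg/L

Regimen A: f = (1/2)^(62/21) ≈ 0.1292; Cmin,ss = (1811/19)·f/(1−f) ≈ 14.142 mg/L.
Regimen B: f = (1/2)^(57/21) ≈ 0.1524; Cmin,ss = (1052/19)·f/(1−f) ≈ 9.955 mg/L.
Difference ≈ 14.142 − 9.955 ≈ 4.187 mg/L.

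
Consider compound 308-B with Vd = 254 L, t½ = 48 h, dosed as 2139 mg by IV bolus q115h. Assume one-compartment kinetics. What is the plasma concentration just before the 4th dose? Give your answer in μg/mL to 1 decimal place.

2.0 μg/mL

f = (1/2)^(τ/t½) = (1/2)^(115/48) ≈ 0.1900.
C₀ = D/Vd = 2139/254 ≈ 8.421 μg/mL.
Before the 4th dose, 3 doses have been given. Superposition: Cmin = C₀·(f + f² + … + f^3).
≈ 8.421 × (0.1900 + 0.0361 + 0.0069) ≈ 8.421 × 0.2330 ≈ 1.962 μg/mL.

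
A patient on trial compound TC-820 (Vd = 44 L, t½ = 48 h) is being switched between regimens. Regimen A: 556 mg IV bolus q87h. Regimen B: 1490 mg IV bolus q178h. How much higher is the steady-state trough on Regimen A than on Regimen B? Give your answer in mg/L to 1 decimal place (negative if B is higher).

2.2 mg/L

Regimen A: f = (1/2)^(87/48) ≈ 0.2847; Cmin,ss = (556/44)·f/(1−f) ≈ 5.029 mg/L.
Regimen B: f = (1/2)^(178/48) ≈ 0.0765; Cmin,ss = (1490/44)·f/(1−f) ≈ 2.805 mg/L.
Difference ≈ 5.029 − 2.805 ≈ 2.224 mg/L.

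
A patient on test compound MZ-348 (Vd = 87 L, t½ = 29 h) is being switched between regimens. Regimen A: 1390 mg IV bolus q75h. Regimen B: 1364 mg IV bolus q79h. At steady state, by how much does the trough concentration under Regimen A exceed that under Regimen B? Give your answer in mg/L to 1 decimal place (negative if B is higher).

Regimen A: f = (1/2)^(75/29) ≈ 0.1665; Cmin,ss = (1390/87)·f/(1−f) ≈ 3.192 mg/L.
Regimen B: f = (1/2)^(79/29) ≈ 0.1513; Cmin,ss = (1364/87)·f/(1−f) ≈ 2.795 mg/L.
Difference ≈ 3.192 − 2.795 ≈ 0.397 mg/L.

0.4 mg/L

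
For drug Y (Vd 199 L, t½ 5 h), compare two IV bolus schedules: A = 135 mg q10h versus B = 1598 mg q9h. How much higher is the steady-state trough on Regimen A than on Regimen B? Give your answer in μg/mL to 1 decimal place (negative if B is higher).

Regimen A: f = (1/2)^(10/5) ≈ 0.2500; Cmin,ss = (135/199)·f/(1−f) ≈ 0.226 μg/mL.
Regimen B: f = (1/2)^(9/5) ≈ 0.2872; Cmin,ss = (1598/199)·f/(1−f) ≈ 3.235 μg/mL.
Difference ≈ 0.226 − 3.235 ≈ -3.009 μg/mL.

-3.0 μg/mL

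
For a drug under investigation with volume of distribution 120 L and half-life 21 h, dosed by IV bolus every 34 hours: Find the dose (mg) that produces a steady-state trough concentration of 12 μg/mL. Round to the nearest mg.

2983 mg

τ/t½ = 34/21 ≈ 1.619, so f = (1/2)^(34/21) ≈ 0.325550.
Cmin,ss = (D/Vd)·f/(1−f), so D = Cmin,ss·Vd·(1−f)/f.
D = 12 × 120 × (1−f)/f ≈ 12 × 120 × 2.07172 ≈ 2983.28 mg.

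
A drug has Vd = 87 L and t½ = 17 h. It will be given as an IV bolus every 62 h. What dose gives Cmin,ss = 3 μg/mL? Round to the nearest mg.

3009 mg

τ/t½ = 62/17 ≈ 3.6471, so f = (1/2)^(62/17) ≈ 0.079823.
Cmin,ss = (D/Vd)·f/(1−f), so D = Cmin,ss·Vd·(1−f)/f.
D = 3 × 87 × (1−f)/f ≈ 3 × 87 × 11.52772 ≈ 3008.73 mg.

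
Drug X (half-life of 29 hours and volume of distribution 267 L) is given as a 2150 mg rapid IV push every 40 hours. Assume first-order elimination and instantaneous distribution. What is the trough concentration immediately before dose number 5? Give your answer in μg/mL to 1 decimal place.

f = (1/2)^(τ/t½) = (1/2)^(40/29) ≈ 0.3844.
C₀ = D/Vd = 2150/267 ≈ 8.052 μg/mL.
Before the 5th dose, 4 doses have been given. Superposition: Cmin = C₀·(f + f² + … + f^4).
≈ 8.052 × (0.3844 + 0.1478 + 0.0568 + 0.0218) ≈ 8.052 × 0.6108 ≈ 4.918 μg/mL.

4.9 μg/mL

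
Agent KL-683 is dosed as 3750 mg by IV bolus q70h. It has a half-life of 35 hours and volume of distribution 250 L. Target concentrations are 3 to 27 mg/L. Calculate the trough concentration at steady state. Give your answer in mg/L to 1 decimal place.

5.0 mg/L

The dosing interval is 2 half-lives, so f = 2^(−2) = 0.25.
At steady state, R = 1/(1 − 0.25) = 4/3.
Single-dose peak C₀ = D/Vd = 3750/250 = 15 mg/L.
Steady-state peak Cmax,ss = C₀·R = 15 × 4/3 ≈ 20.000 mg/L.
Steady-state trough Cmin,ss = Cmax,ss·f ≈ 20.000 × 0.25 ≈ 5.000 mg/L.
Trough 5.0 mg/L vs MEC 3 mg/L: adequate.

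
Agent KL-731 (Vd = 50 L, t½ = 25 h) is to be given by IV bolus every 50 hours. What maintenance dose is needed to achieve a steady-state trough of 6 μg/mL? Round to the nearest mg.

900 mg

τ/t½ = 50/25 ≈ 2, so f = (1/2)^(50/25) ≈ 0.250000.
Cmin,ss = (D/Vd)·f/(1−f), so D = Cmin,ss·Vd·(1−f)/f.
D = 6 × 50 × (1−f)/f ≈ 6 × 50 × 3.00000 ≈ 900.00 mg.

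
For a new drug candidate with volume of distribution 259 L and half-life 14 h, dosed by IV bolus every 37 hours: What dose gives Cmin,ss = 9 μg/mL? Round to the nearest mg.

τ/t½ = 37/14 ≈ 2.6429, so f = (1/2)^(37/14) ≈ 0.160111.
Cmin,ss = (D/Vd)·f/(1−f), so D = Cmin,ss·Vd·(1−f)/f.
D = 9 × 259 × (1−f)/f ≈ 9 × 259 × 5.24567 ≈ 12227.66 mg.

12228 mg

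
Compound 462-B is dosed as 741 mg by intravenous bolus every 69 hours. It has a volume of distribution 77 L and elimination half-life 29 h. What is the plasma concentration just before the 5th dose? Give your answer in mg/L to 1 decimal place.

2.3 mg/L

f = (1/2)^(τ/t½) = (1/2)^(69/29) ≈ 0.1922.
C₀ = D/Vd = 741/77 ≈ 9.623 mg/L.
Before the 5th dose, 4 doses have been given. Superposition: Cmin = C₀·(f + f² + … + f^4).
≈ 9.623 × (0.1922 + 0.0369 + 0.0071 + 0.0014) ≈ 9.623 × 0.2376 ≈ 2.286 mg/L.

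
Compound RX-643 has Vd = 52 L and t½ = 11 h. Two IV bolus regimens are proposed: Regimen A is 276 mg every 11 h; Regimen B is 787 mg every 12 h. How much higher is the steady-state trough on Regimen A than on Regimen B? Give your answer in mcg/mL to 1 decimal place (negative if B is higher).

Regimen A: f = (1/2)^(11/11) ≈ 0.5000; Cmin,ss = (276/52)·f/(1−f) ≈ 5.308 mcg/mL.
Regimen B: f = (1/2)^(12/11) ≈ 0.4695; Cmin,ss = (787/52)·f/(1−f) ≈ 13.394 mcg/mL.
Difference ≈ 5.308 − 13.394 ≈ -8.086 mcg/mL.

-8.1 mcg/mL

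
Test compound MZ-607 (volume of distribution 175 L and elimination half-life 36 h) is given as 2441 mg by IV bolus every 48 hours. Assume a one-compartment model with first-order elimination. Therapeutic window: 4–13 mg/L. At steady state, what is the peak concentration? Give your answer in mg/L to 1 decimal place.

τ/t½ = 48/36 ≈ 1.3333, so fraction remaining f = (1/2)^(48/36) ≈ 0.3969.
Accumulation ratio R = 1/(1 − f) ≈ 1/0.6031 ≈ 1.6581.
Each bolus raises the concentration by D/Vd = 2441/175 ≈ 13.949 mg/L.
Steady-state peak Cmax,ss = C₀·R ≈ 13.949 × 1.6581 ≈ 23.129 mg/L.
Peak 23.1 mg/L vs MTC 13 mg/L: exceeds toxic threshold.

23.1 mg/L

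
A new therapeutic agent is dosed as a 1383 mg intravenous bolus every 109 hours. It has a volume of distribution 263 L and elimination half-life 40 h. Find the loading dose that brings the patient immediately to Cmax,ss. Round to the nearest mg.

1629 mg

f = (1/2)^(109/40) ≈ 0.151249; accumulation ratio R = 1/(1−f) ≈ 1.17820.
Loading dose to hit Cmax,ss on first dose: D_load = D_maint·R ≈ 1383 × 1.17820 ≈ 1629.45 mg.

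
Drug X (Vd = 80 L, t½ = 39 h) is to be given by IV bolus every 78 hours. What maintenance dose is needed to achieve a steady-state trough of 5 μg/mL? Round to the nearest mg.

1200 mg

τ/t½ = 78/39 ≈ 2, so f = (1/2)^(78/39) ≈ 0.250000.
Cmin,ss = (D/Vd)·f/(1−f), so D = Cmin,ss·Vd·(1−f)/f.
D = 5 × 80 × (1−f)/f ≈ 5 × 80 × 3.00000 ≈ 1200.00 mg.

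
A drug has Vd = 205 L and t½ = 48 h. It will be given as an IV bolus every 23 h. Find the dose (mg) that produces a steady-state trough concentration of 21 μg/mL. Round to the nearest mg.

τ/t½ = 23/48 ≈ 0.47917, so f = (1/2)^(23/48) ≈ 0.717392.
Cmin,ss = (D/Vd)·f/(1−f), so D = Cmin,ss·Vd·(1−f)/f.
D = 21 × 205 × (1−f)/f ≈ 21 × 205 × 0.39394 ≈ 1695.91 mg.

1696 mg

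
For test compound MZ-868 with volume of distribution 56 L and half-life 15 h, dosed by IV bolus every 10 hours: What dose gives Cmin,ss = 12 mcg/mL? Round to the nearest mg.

τ/t½ = 10/15 ≈ 0.66667, so f = (1/2)^(10/15) ≈ 0.629961.
Cmin,ss = (D/Vd)·f/(1−f), so D = Cmin,ss·Vd·(1−f)/f.
D = 12 × 56 × (1−f)/f ≈ 12 × 56 × 0.58740 ≈ 394.73 mg.

395 mg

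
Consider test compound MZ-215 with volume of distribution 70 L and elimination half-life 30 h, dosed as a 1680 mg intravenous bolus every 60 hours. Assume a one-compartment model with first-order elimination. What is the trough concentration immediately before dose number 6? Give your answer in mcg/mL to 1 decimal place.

f = (1/2)^(τ/t½) = (1/2)^(60/30) ≈ 0.2500.
C₀ = D/Vd = 1680/70 ≈ 24.000 mcg/mL.
Before the 6th dose, 5 doses have been given. Superposition: Cmin = C₀·(f + f² + … + f^5).
≈ 24.000 × (0.2500 + 0.0625 + 0.0156 + 0.0039 + 0.0010) ≈ 24.000 × 0.3330 ≈ 7.992 mcg/mL.

8.0 mcg/mL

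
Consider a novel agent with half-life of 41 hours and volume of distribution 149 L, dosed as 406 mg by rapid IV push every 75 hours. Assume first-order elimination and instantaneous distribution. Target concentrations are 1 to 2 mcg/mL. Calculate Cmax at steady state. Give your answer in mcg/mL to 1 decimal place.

3.8 mcg/mL

Over one 75-h interval, 75/41 ≈ 1.8293 half-lives elapse, leaving f ≈ 0.2814 of each dose.
At steady state, accumulation factor R = 1/(1 − e^(−kτ)) ≈ 1.3916.
Single-dose peak C₀ = D/Vd = 406/149 ≈ 2.725 mcg/mL.
Steady-state peak Cmax,ss = C₀·R ≈ 2.725 × 1.3916 ≈ 3.792 mcg/mL.
Peak 3.8 mcg/mL vs MTC 2 mcg/mL: exceeds toxic threshold.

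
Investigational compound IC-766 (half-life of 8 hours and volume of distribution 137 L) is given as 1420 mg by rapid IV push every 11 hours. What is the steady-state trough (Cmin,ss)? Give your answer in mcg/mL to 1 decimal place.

Over one 11-h interval, 11/8 ≈ 1.375 half-lives elapse, leaving f ≈ 0.3856 of each dose.
At steady state, accumulation factor R = 1/(1 − e^(−kτ)) ≈ 1.6276.
Single-dose peak C₀ = D/Vd = 1420/137 ≈ 10.365 mcg/mL.
Steady-state peak Cmax,ss = C₀·R ≈ 10.365 × 1.6276 ≈ 16.870 mcg/mL.
One interval later, Cmin,ss = Cmax,ss·e^(−kτ) ≈ 16.870 × 0.3856 ≈ 6.505 mcg/mL.

6.5 mcg/mL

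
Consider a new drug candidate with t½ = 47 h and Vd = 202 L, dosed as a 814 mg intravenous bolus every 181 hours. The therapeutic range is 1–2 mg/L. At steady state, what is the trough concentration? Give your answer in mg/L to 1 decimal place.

0.3 mg/L

τ/t½ = 181/47 ≈ 3.8511, so fraction remaining f = (1/2)^(181/47) ≈ 0.0693.
At steady state, accumulation factor R = 1/(1 − e^(−kτ)) ≈ 1.0745.
Single-dose peak C₀ = D/Vd = 814/202 ≈ 4.030 mg/L.
Steady-state peak Cmax,ss = C₀·R ≈ 4.030 × 1.0745 ≈ 4.330 mg/L.
One interval later, Cmin,ss = Cmax,ss·e^(−kτ) ≈ 4.330 × 0.0693 ≈ 0.300 mg/L.
Trough 0.3 mg/L vs MEC 1 mg/L: subtherapeutic.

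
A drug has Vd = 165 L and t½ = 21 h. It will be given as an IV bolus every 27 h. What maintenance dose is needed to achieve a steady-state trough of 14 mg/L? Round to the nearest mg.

3322 mg

τ/t½ = 27/21 ≈ 1.2857, so f = (1/2)^(27/21) ≈ 0.410168.
Cmin,ss = (D/Vd)·f/(1−f), so D = Cmin,ss·Vd·(1−f)/f.
D = 14 × 165 × (1−f)/f ≈ 14 × 165 × 1.43803 ≈ 3321.85 mg.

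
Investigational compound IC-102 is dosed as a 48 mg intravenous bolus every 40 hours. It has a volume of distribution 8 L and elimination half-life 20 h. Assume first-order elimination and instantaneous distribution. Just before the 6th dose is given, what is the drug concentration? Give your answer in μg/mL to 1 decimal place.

2.0 μg/mL

f = (1/2)^(τ/t½) = (1/2)^(40/20) ≈ 0.2500.
C₀ = D/Vd = 48/8 ≈ 6.000 μg/mL.
Before the 6th dose, 5 doses have been given. Superposition: Cmin = C₀·(f + f² + … + f^5).
≈ 6.000 × (0.2500 + 0.0625 + 0.0156 + 0.0039 + 0.0010) ≈ 6.000 × 0.3330 ≈ 1.998 μg/mL.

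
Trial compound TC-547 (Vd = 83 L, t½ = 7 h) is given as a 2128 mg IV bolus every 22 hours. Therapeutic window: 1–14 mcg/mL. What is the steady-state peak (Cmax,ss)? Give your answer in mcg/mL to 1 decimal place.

28.9 mcg/mL

τ/t½ = 22/7 ≈ 3.1429, so fraction remaining f = (1/2)^(22/7) ≈ 0.1132.
Accumulation ratio R = 1/(1 − f) ≈ 1/0.8868 ≈ 1.1276.
Single-dose peak C₀ = D/Vd = 2128/83 ≈ 25.639 mcg/mL.
Steady-state peak Cmax,ss = C₀·R ≈ 25.639 × 1.1276 ≈ 28.911 mcg/mL.
Peak 28.9 mcg/mL vs MTC 14 mcg/mL: exceeds toxic threshold.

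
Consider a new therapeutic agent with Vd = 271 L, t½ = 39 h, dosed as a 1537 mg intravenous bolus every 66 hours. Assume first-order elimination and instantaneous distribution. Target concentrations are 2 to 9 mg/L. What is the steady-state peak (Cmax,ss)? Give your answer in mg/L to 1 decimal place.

τ/t½ = 66/39 ≈ 1.6923, so fraction remaining f = (1/2)^(66/39) ≈ 0.3094.
At steady state, accumulation factor R = 1/(1 − e^(−kτ)) ≈ 1.4480.
Single-dose peak C₀ = D/Vd = 1537/271 ≈ 5.672 mg/L.
Steady-state peak Cmax,ss = C₀·R ≈ 5.672 × 1.4480 ≈ 8.213 mg/L.
Peak 8.2 mg/L vs MTC 9 mg/L: below toxic threshold.

8.2 mg/L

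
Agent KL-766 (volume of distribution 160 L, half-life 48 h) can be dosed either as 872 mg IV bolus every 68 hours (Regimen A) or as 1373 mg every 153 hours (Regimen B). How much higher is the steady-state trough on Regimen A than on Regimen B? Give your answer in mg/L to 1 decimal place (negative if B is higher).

2.2 mg/L

Regimen A: f = (1/2)^(68/48) ≈ 0.3746; Cmin,ss = (872/160)·f/(1−f) ≈ 3.264 mg/L.
Regimen B: f = (1/2)^(153/48) ≈ 0.1098; Cmin,ss = (1373/160)·f/(1−f) ≈ 1.058 mg/L.
Difference ≈ 3.264 − 1.058 ≈ 2.206 mg/L.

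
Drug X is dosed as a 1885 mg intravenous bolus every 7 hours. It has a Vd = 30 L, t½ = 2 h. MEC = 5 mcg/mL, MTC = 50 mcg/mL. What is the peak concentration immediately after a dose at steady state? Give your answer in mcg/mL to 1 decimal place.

k = ln2/t½ = ln2/2 ≈ 0.346574 h⁻¹; fraction remaining f = e^(−kτ) = e^(−0.346574×7) ≈ 0.0884.
Accumulation ratio R = 1/(1 − f) ≈ 1/0.9116 ≈ 1.0970.
Each bolus raises the concentration by D/Vd = 1885/30 ≈ 62.833 mcg/mL.
Steady-state peak Cmax,ss = C₀·R ≈ 62.833 × 1.0970 ≈ 68.928 mcg/mL.
Peak 68.9 mcg/mL vs MTC 50 mcg/mL: exceeds toxic threshold.

68.9 mcg/mL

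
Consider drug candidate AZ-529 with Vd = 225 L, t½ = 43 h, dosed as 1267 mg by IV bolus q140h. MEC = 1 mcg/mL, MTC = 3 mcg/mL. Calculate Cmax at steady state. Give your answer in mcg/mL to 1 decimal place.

6.3 mcg/mL

Over one 140-h interval, 140/43 ≈ 3.2558 half-lives elapse, leaving f ≈ 0.1047 of each dose.
Accumulation ratio R = 1/(1 − f) ≈ 1/0.8953 ≈ 1.1169.
Single-dose peak C₀ = D/Vd = 1267/225 ≈ 5.631 mcg/mL.
Steady-state peak Cmax,ss = C₀·R ≈ 5.631 × 1.1169 ≈ 6.289 mcg/mL.
Peak 6.3 mcg/mL vs MTC 3 mcg/mL: exceeds toxic threshold.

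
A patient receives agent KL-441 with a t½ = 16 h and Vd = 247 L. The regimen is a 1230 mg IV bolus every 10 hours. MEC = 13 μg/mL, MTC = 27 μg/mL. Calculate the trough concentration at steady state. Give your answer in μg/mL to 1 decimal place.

9.2 μg/mL

Over one 10-h interval, 10/16 ≈ 0.625 half-lives elapse, leaving f ≈ 0.6484 of each dose.
Each bolus raises the concentration by D/Vd = 1230/247 ≈ 4.980 μg/mL.
Steady-state trough Cmin,ss = C₀·f/(1−f) ≈ 4.980 × 0.6484/0.3516 ≈ 9.184 μg/mL.
Trough 9.2 μg/mL vs MEC 13 μg/mL: subtherapeutic.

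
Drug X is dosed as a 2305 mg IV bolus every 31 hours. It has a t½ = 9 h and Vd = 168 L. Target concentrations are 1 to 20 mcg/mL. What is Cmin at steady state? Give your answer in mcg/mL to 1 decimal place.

1.4 mcg/mL

k = ln2/t½ = ln2/9 ≈ 0.077016 h⁻¹; fraction remaining f = e^(−kτ) = e^(−0.077016×31) ≈ 0.0919.
Single-dose peak C₀ = D/Vd = 2305/168 ≈ 13.720 mcg/mL.
Steady-state trough Cmin,ss = C₀·f/(1−f) ≈ 13.720 × 0.0919/0.9081 ≈ 1.388 mcg/mL.
Trough 1.4 mcg/mL vs MEC 1 mcg/mL: adequate.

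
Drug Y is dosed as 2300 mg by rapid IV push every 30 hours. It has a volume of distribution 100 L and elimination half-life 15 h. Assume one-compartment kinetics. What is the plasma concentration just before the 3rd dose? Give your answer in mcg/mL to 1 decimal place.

7.2 mcg/mL

f = (1/2)^(τ/t½) = (1/2)^(30/15) ≈ 0.2500.
C₀ = D/Vd = 2300/100 ≈ 23.000 mcg/mL.
Before the 3rd dose, 2 doses have been given. Superposition: Cmin = C₀·(f + f²).
≈ 23.000 × (0.2500 + 0.0625) ≈ 23.000 × 0.3125 ≈ 7.188 mcg/mL.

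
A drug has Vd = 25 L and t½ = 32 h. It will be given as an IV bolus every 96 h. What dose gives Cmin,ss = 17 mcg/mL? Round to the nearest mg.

2975 mg

τ/t½ = 96/32 ≈ 3, so f = (1/2)^(96/32) ≈ 0.125000.
Cmin,ss = (D/Vd)·f/(1−f), so D = Cmin,ss·Vd·(1−f)/f.
D = 17 × 25 × (1−f)/f ≈ 17 × 25 × 7.00000 ≈ 2975.00 mg.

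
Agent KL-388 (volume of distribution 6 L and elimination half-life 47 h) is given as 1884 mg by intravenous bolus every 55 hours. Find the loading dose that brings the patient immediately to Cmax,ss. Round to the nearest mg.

3391 mg

f = (1/2)^(55/47) ≈ 0.444356; accumulation ratio R = 1/(1−f) ≈ 1.79971.
Loading dose to hit Cmax,ss on first dose: D_load = D_maint·R ≈ 1884 × 1.79971 ≈ 3390.65 mg.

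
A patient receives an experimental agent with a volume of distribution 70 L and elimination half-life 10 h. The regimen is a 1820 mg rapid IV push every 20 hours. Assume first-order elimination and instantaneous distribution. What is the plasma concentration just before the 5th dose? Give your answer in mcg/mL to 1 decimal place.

f = (1/2)^(τ/t½) = (1/2)^(20/10) ≈ 0.2500.
C₀ = D/Vd = 1820/70 ≈ 26.000 mcg/mL.
Before the 5th dose, 4 doses have been given. Superposition: Cmin = C₀·(f + f² + … + f^4).
≈ 26.000 × (0.2500 + 0.0625 + 0.0156 + 0.0039) ≈ 26.000 × 0.3320 ≈ 8.632 mcg/mL.

8.6 mcg/mL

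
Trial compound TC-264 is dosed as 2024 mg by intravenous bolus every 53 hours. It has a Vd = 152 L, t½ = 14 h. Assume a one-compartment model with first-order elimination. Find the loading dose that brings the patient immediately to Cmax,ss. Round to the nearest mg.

2182 mg

f = (1/2)^(53/14) ≈ 0.072508; accumulation ratio R = 1/(1−f) ≈ 1.07818.
Loading dose to hit Cmax,ss on first dose: D_load = D_maint·R ≈ 2024 × 1.07818 ≈ 2182.24 mg.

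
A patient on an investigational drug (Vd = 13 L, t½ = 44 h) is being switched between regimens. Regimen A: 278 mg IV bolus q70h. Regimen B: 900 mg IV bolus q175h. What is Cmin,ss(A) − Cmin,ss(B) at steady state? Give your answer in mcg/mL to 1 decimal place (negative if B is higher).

5.9 mcg/mL

Regimen A: f = (1/2)^(70/44) ≈ 0.3320; Cmin,ss = (278/13)·f/(1−f) ≈ 10.628 mcg/mL.
Regimen B: f = (1/2)^(175/44) ≈ 0.0635; Cmin,ss = (900/13)·f/(1−f) ≈ 4.694 mcg/mL.
Difference ≈ 10.628 − 4.694 ≈ 5.934 mcg/mL.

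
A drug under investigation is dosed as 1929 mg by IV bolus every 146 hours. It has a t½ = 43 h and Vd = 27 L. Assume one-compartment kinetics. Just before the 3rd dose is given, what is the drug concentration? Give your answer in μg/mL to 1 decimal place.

f = (1/2)^(τ/t½) = (1/2)^(146/43) ≈ 0.0950.
C₀ = D/Vd = 1929/27 ≈ 71.444 μg/mL.
Before the 3rd dose, 2 doses have been given. Superposition: Cmin = C₀·(f + f²).
≈ 71.444 × (0.0950 + 0.0090) ≈ 71.444 × 0.1040 ≈ 7.430 μg/mL.

7.4 μg/mL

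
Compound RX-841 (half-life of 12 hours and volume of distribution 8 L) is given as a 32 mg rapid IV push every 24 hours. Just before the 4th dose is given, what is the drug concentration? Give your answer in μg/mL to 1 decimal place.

1.3 μg/mL

f = (1/2)^(τ/t½) = (1/2)^(24/12) ≈ 0.2500.
C₀ = D/Vd = 32/8 ≈ 4.000 μg/mL.
Before the 4th dose, 3 doses have been given. Superposition: Cmin = C₀·(f + f² + … + f^3).
≈ 4.000 × (0.2500 + 0.0625 + 0.0156) ≈ 4.000 × 0.3281 ≈ 1.312 μg/mL.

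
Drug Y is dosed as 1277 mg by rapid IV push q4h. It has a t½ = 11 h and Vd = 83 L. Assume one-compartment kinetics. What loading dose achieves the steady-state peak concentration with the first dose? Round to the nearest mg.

f = (1/2)^(4/11) ≈ 0.777203; accumulation ratio R = 1/(1−f) ≈ 4.48839.
Loading dose to hit Cmax,ss on first dose: D_load = D_maint·R ≈ 1277 × 4.48839 ≈ 5731.67 mg.

5732 mg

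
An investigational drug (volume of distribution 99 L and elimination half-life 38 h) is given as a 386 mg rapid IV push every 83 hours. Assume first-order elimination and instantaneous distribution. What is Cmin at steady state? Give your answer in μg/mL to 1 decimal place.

1.1 μg/mL

τ/t½ = 83/38 ≈ 2.1842, so fraction remaining f = (1/2)^(83/38) ≈ 0.2200.
Single-dose peak C₀ = D/Vd = 386/99 ≈ 3.899 μg/mL.
Steady-state trough Cmin,ss = C₀·f/(1−f) ≈ 3.899 × 0.2200/0.7800 ≈ 1.100 μg/mL.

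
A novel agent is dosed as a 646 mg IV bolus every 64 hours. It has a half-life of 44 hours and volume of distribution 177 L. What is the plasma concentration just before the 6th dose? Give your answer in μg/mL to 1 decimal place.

f = (1/2)^(τ/t½) = (1/2)^(64/44) ≈ 0.3649.
C₀ = D/Vd = 646/177 ≈ 3.650 μg/mL.
Before the 6th dose, 5 doses have been given. Superposition: Cmin = C₀·(f + f² + … + f^5).
≈ 3.650 × (0.3649 + 0.1332 + 0.0486 + 0.0177 + 0.0065) ≈ 3.650 × 0.5709 ≈ 2.084 μg/mL.

2.1 μg/mL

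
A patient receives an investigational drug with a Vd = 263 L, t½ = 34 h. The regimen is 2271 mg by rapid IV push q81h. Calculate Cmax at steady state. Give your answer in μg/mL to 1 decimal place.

10.7 μg/mL

k = ln2/t½ = ln2/34 ≈ 0.020387 h⁻¹; fraction remaining f = e^(−kτ) = e^(−0.020387×81) ≈ 0.1918.
At steady state, accumulation factor R = 1/(1 − e^(−kτ)) ≈ 1.2373.
Single-dose peak C₀ = D/Vd = 2271/263 ≈ 8.635 μg/mL.
Steady-state peak Cmax,ss = C₀·R ≈ 8.635 × 1.2373 ≈ 10.684 μg/mL.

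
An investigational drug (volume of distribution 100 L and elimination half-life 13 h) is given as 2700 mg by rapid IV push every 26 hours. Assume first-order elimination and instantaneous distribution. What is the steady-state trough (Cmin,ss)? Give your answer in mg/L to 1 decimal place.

9.0 mg/L

τ = 26 h = 2 half-lives, so f = (1/2)^2 = 0.25.
Accumulation ratio R = 1/(1 − f) = 1/0.75 = 4/3.
Single-dose peak C₀ = D/Vd = 2700/100 = 27 mg/L.
Steady-state peak Cmax,ss = C₀·R = 27 × 4/3 ≈ 36.000 mg/L.
Steady-state trough Cmin,ss = Cmax,ss·f ≈ 36.000 × 0.25 ≈ 9.000 mg/L.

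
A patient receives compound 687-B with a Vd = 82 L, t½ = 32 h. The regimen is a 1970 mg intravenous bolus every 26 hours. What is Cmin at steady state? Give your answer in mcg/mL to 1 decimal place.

31.8 mcg/mL

Over one 26-h interval, 26/32 ≈ 0.8125 half-lives elapse, leaving f ≈ 0.5694 of each dose.
At steady state, accumulation factor R = 1/(1 − e^(−kτ)) ≈ 2.3223.
Each bolus raises the concentration by D/Vd = 1970/82 ≈ 24.024 mcg/mL.
Cmax,ss = C₀/(1 − f) ≈ 24.024/0.4306 ≈ 55.792 mcg/mL.
Steady-state trough Cmin,ss = Cmax,ss·f ≈ 55.792 × 0.5694 ≈ 31.768 mcg/mL.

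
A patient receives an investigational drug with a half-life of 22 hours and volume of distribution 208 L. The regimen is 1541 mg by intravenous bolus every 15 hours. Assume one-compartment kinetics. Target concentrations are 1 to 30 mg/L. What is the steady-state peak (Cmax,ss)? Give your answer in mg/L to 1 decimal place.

Over one 15-h interval, 15/22 ≈ 0.68182 half-lives elapse, leaving f ≈ 0.6234 of each dose.
At steady state, accumulation factor R = 1/(1 − e^(−kτ)) ≈ 2.6553.
Single-dose peak C₀ = D/Vd = 1541/208 ≈ 7.409 mg/L.
Steady-state peak Cmax,ss = C₀·R ≈ 7.409 × 2.6553 ≈ 19.673 mg/L.
Peak 19.7 mg/L vs MTC 30 mg/L: below toxic threshold.

19.7 mg/L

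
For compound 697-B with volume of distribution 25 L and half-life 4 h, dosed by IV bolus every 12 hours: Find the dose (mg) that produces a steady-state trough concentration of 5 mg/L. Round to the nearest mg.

τ/t½ = 12/4 ≈ 3, so f = (1/2)^(12/4) ≈ 0.125000.
Cmin,ss = (D/Vd)·f/(1−f), so D = Cmin,ss·Vd·(1−f)/f.
D = 5 × 25 × (1−f)/f ≈ 5 × 25 × 7.00000 ≈ 875.00 mg.

875 mg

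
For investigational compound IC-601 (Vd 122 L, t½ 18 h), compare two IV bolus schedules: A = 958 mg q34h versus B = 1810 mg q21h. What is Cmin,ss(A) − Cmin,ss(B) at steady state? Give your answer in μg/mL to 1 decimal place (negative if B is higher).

-9.0 μg/mL

Regimen A: f = (1/2)^(34/18) ≈ 0.2700; Cmin,ss = (958/122)·f/(1−f) ≈ 2.904 μg/mL.
Regimen B: f = (1/2)^(21/18) ≈ 0.4454; Cmin,ss = (1810/122)·f/(1−f) ≈ 11.915 μg/mL.
Difference ≈ 2.904 − 11.915 ≈ -9.011 μg/mL.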